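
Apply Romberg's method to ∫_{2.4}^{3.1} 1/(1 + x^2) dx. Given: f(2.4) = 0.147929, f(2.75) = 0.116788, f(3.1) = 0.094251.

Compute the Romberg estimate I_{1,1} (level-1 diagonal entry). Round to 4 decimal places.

0.0828

I_{0,0} (trapezoid, 1 panel, h=0.7000): 0.084763
I_{1,0} (trapezoid, 2 panels, h=0.3500): 0.083257
I_{1,1} = 0.083257 + (0.083257 − 0.084763)/3 = 0.082755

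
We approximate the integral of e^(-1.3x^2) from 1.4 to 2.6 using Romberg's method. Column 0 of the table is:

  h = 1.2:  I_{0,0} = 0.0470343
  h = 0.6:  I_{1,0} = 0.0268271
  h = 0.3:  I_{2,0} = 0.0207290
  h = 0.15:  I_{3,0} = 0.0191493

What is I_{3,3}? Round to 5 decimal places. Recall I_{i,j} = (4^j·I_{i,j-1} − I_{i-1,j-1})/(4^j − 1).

Richardson extrapolation on the trapezoidal column (denominator 4−1=3):
I_{1,1} = (4·0.0268271 − 0.0470343) / 3 = 0.0200914
I_{2,1} = (4·0.0207290 − 0.0268271) / 3 = 0.0186963
I_{3,1} = 0.0191493 + (0.0191493 − 0.0207290)/3 = 0.0186227
I_{2,2} = 0.0186963 + (0.0186963 − 0.0200914)/15 = 0.0186033
I_{3,2} = (16·0.0186227 − 0.0186963) / 15 = 0.0186178
I_{3,3} = (64·0.0186178 − 0.0186033) / 63 = 0.0186180

0.01862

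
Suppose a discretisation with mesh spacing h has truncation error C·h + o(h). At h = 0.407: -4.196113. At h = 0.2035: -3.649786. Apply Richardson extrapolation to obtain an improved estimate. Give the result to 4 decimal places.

The leading error scales as h; refining by a factor of 2 reduces it by 2^1 = 2.
Extrapolated value = (2·A(h/2) − A(h)) / (2 − 1)
= (2·(-3.649786) − (-4.196113)) / 1
= -3.103459 / 1 = -3.103459

-3.1035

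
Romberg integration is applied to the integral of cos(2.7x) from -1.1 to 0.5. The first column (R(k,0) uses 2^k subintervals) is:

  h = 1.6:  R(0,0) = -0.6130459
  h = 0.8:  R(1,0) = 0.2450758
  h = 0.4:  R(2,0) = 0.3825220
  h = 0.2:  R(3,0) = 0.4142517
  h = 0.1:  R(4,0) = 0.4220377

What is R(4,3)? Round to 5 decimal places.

Richardson extrapolation on the trapezoidal column (denominator 4−1=3):
R(2,1) = 0.3825220 + (0.3825220 − 0.2450758)/3 = 0.4283374
R(3,1) = 0.4142517 + (0.4142517 − 0.3825220)/3 = 0.4248283
R(4,1) = 0.4220377 + (0.4220377 − 0.4142517)/3 = 0.4246330
R(3,2) = (16·0.4248283 − 0.4283374) / 15 = 0.4245944
R(4,2) = (16·0.4246330 − 0.4248283) / 15 = 0.4246200
R(4,3) = (64·0.4246200 − 0.4245944) / 63 = 0.4246204

0.42462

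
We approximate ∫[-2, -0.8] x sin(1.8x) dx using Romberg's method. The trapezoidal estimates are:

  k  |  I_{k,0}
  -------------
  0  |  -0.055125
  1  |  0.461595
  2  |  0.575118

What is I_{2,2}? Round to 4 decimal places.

I_{1,1} = 0.461595 + (0.461595 − (-0.055125))/3 = 0.633835
I_{2,1} = (4·0.575118 − 0.461595) / 3 = 0.612959
I_{2,2} = 0.612959 + (0.612959 − 0.633835)/15 = 0.611567

0.6116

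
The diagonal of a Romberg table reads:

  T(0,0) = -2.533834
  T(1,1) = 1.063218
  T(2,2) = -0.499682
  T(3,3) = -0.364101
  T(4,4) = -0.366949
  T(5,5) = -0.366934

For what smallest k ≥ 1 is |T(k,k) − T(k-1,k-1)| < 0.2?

|T(1,1) − T(0,0)| = 3.597052 ≥ 0.2
|T(2,2) − T(1,1)| = 1.562900 ≥ 0.2
|T(3,3) − T(2,2)| = 0.135581 < 0.2

k = 3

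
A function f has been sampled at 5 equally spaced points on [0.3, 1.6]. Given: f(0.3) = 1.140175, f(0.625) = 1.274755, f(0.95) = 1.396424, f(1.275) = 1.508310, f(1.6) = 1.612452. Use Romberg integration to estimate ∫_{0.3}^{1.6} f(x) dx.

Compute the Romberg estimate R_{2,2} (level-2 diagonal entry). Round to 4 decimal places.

R_{0,0} (trapezoid, 1 panel, h=1.3000): 1.789208
R_{1,0} (trapezoid, 2 panels, h=0.6500): 1.802279
R_{2,0} (trapezoid, 4 panels, h=0.3250): 1.805636
R_{1,1} = 1.802279 + (1.802279 − 1.789208)/3 = 1.806636
R_{2,1} = 1.805636 + (1.805636 − 1.802279)/3 = 1.806755
R_{2,2} = 1.806755 + (1.806755 − 1.806636)/15 = 1.806763

1.8068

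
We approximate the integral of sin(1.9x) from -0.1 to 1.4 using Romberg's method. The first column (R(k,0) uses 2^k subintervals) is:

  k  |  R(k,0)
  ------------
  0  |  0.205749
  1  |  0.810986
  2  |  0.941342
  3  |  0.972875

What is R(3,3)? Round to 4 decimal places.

0.9833

Richardson extrapolation on the trapezoidal column (denominator 4−1=3):
R(1,1) = 0.810986 + (0.810986 − 0.205749)/3 = 1.012732
R(2,1) = (4·0.941342 − 0.810986) / 3 = 0.984794
R(3,1) = (4·0.972875 − 0.941342) / 3 = 0.983386
R(2,2) = (16·0.984794 − 1.012732) / 15 = 0.982931
R(3,2) = 0.983386 + (0.983386 − 0.984794)/15 = 0.983292
R(3,3) = 0.983292 + (0.983292 − 0.982931)/63 = 0.983298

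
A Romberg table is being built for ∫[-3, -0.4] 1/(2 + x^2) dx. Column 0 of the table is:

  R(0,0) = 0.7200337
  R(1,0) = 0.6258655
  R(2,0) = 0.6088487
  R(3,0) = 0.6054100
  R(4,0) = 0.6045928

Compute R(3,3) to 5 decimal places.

Richardson extrapolation on the trapezoidal column (denominator 4−1=3):
R(1,1) = 0.6258655 + (0.6258655 − 0.7200337)/3 = 0.5944761
R(2,1) = (4·0.6088487 − 0.6258655) / 3 = 0.6031764
R(3,1) = (4·0.6054100 − 0.6088487) / 3 = 0.6042638
R(2,2) = (16·0.6031764 − 0.5944761) / 15 = 0.6037564
R(3,2) = 0.6042638 + (0.6042638 − 0.6031764)/15 = 0.6043363
R(3,3) = 0.6043363 + (0.6043363 − 0.6037564)/63 = 0.6043455

0.60435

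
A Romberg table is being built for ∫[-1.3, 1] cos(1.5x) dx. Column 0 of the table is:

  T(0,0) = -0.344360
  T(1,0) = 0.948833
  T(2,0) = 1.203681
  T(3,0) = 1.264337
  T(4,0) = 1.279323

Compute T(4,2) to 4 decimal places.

T(3,1) = 1.264337 + (1.264337 − 1.203681)/3 = 1.284556
T(4,1) = 1.279323 + (1.279323 − 1.264337)/3 = 1.284318
T(4,2) = (16·1.284318 − 1.284556) / 15 = 1.284302

1.2843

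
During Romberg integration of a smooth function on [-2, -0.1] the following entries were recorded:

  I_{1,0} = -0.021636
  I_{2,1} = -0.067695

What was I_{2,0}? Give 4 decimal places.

From I_{2,1} = (4·I_{2,0} − I_{1,0})/3, solve for I_{2,0}:
4·I_{2,0} = 3·(-0.067695) + (-0.021636) = -0.224721
I_{2,0} = -0.056180

-0.0562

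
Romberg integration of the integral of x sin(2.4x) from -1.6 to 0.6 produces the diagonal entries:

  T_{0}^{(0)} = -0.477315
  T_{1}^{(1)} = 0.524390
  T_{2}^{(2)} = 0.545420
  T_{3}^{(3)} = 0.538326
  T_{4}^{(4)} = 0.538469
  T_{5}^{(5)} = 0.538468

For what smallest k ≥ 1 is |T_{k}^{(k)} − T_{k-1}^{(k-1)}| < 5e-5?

k = 5

|T_{1}^{(1)} − T_{0}^{(0)}| = 1.001705 ≥ 5e-5
|T_{2}^{(2)} − T_{1}^{(1)}| = 0.021030 ≥ 5e-5
|T_{3}^{(3)} − T_{2}^{(2)}| = 0.007094 ≥ 5e-5
|T_{4}^{(4)} − T_{3}^{(3)}| = 0.000143 ≥ 5e-5
|T_{5}^{(5)} − T_{4}^{(4)}| = 0.000001 < 5e-5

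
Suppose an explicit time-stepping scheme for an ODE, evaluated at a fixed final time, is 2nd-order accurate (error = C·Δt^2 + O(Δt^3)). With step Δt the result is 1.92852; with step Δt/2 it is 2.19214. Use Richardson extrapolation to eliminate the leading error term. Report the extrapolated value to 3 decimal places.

The leading error scales as Δt^2; refining by a factor of 2 reduces it by 2^2 = 4.
Extrapolated value = (4·A(Δt/2) − A(Δt)) / (4 − 1)
= (4·2.19214 − 1.92852) / 3
= 6.84004 / 3 = 2.28001

2.280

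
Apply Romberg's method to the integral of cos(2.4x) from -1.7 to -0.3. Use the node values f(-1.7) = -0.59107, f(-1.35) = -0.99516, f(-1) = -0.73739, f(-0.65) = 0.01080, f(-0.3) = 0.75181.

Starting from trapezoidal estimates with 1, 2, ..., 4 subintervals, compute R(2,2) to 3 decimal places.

-0.610

R(0,0) (trapezoid, 1 panel, h=1.4000): 0.11252
R(1,0) (trapezoid, 2 panels, h=0.7000): -0.45991
R(2,0) (trapezoid, 4 panels, h=0.3500): -0.57448
R(1,1) = -0.45991 + (-0.45991 − 0.11252)/3 = -0.65072
R(2,1) = -0.57448 + (-0.57448 − (-0.45991))/3 = -0.61267
R(2,2) = -0.61267 + (-0.61267 − (-0.65072))/15 = -0.61013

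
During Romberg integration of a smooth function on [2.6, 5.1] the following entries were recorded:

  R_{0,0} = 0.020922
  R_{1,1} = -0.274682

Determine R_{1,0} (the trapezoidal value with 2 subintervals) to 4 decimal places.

From R_{1,1} = (4·R_{1,0} − R_{0,0})/3, solve for R_{1,0}:
4·R_{1,0} = 3·(-0.274682) + 0.020922 = -0.803124
R_{1,0} = -0.200781

-0.2008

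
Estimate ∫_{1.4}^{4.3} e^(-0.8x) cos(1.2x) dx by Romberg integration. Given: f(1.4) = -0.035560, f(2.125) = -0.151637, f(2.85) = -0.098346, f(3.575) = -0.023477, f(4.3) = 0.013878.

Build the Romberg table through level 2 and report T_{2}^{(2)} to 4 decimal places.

-0.2235

T_{0}^{(0)} (trapezoid, 1 panel, h=2.9000): -0.031439
T_{1}^{(0)} (trapezoid, 2 panels, h=1.4500): -0.158321
T_{2}^{(0)} (trapezoid, 4 panels, h=0.7250): -0.206118
T_{1}^{(1)} = -0.158321 + (-0.158321 − (-0.031439))/3 = -0.200615
T_{2}^{(1)} = -0.206118 + (-0.206118 − (-0.158321))/3 = -0.222050
T_{2}^{(2)} = -0.222050 + (-0.222050 − (-0.200615))/15 = -0.223479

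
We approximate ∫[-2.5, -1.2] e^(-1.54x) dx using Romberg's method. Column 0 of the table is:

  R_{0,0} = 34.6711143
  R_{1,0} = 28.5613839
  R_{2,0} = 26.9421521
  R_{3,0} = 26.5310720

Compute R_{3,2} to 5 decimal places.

26.39349

R_{2,1} = (4·26.9421521 − 28.5613839) / 3 = 26.4024082
R_{3,1} = 26.5310720 + (26.5310720 − 26.9421521)/3 = 26.3940453
R_{3,2} = 26.3940453 + (26.3940453 − 26.4024082)/15 = 26.3934878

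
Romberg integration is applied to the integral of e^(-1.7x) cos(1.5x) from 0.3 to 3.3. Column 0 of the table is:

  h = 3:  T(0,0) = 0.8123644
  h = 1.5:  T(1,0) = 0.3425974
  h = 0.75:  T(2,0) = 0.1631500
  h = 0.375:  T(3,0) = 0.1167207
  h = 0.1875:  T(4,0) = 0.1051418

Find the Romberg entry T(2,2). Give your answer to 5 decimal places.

0.09782

T(1,1) = (4·0.3425974 − 0.8123644) / 3 = 0.1860084
T(2,1) = (4·0.1631500 − 0.3425974) / 3 = 0.1033342
T(2,2) = 0.1033342 + (0.1033342 − 0.1860084)/15 = 0.0978226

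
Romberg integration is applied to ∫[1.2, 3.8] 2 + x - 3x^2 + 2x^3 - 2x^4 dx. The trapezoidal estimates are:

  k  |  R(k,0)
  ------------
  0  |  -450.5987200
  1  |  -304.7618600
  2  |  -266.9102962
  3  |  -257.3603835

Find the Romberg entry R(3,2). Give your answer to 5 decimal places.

R(2,1) = -266.9102962 + (-266.9102962 − (-304.7618600))/3 = -254.2931083
R(3,1) = (4·(-257.3603835) − (-266.9102962)) / 3 = -254.1770793
R(3,2) = -254.1770793 + (-254.1770793 − (-254.2931083))/15 = -254.1693440

-254.16934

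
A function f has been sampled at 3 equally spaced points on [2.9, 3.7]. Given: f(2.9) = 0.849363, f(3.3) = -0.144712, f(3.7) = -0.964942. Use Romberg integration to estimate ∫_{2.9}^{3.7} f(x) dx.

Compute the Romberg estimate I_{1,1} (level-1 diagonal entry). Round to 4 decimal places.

I_{0,0} (trapezoid, 1 panel, h=0.8000): -0.046232
I_{1,0} (trapezoid, 2 panels, h=0.4000): -0.081001
I_{1,1} = -0.081001 + (-0.081001 − (-0.046232))/3 = -0.092591

-0.0926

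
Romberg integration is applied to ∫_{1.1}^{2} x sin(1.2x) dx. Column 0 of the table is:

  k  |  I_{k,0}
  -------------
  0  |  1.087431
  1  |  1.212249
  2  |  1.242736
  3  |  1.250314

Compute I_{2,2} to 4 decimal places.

I_{1,1} = 1.212249 + (1.212249 − 1.087431)/3 = 1.253855
I_{2,1} = 1.242736 + (1.242736 − 1.212249)/3 = 1.252898
I_{2,2} = 1.252898 + (1.252898 − 1.253855)/15 = 1.252834

1.2528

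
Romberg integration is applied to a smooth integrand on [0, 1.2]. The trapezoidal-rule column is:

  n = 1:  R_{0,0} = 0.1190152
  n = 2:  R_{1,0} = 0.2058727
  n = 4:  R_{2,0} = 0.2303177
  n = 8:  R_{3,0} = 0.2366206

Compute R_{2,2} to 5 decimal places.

0.23871

Richardson extrapolation on the trapezoidal column (denominator 4−1=3):
R_{1,1} = 0.2058727 + (0.2058727 − 0.1190152)/3 = 0.2348252
R_{2,1} = 0.2303177 + (0.2303177 − 0.2058727)/3 = 0.2384660
R_{2,2} = 0.2384660 + (0.2384660 − 0.2348252)/15 = 0.2387087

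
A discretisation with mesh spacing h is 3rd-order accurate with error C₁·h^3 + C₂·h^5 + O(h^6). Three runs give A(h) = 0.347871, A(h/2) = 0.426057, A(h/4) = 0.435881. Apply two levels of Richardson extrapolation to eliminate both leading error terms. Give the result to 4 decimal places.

First eliminate the h^3 term (factor 2^3 = 8):
  B₁ = (8·0.426057 − 0.347871)/7 = 0.437226
  B₂ = (8·0.435881 − 0.426057)/7 = 0.437284
Then eliminate the h^5 term (factor 2^5 = 32):
  (32·0.437284 − 0.437226)/31 = 0.437286

0.4373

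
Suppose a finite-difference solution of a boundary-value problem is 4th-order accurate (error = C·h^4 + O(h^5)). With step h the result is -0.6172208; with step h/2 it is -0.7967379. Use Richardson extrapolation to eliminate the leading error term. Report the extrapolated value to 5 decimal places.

Extrapolated value = (16·A(h/2) − A(h)) / (16 − 1)
= (16·(-0.7967379) − (-0.6172208)) / 15
= -12.1305856 / 15 = -0.8087057

-0.80871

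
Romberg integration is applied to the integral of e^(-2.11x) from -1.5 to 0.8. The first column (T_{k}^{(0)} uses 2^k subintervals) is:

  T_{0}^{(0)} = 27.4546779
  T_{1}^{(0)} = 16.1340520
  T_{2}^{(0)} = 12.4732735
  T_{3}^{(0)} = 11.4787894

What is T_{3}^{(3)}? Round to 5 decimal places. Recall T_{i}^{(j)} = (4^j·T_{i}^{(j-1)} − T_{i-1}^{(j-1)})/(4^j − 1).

11.13963

Richardson extrapolation on the trapezoidal column (denominator 4−1=3):
T_{1}^{(1)} = 16.1340520 + (16.1340520 − 27.4546779)/3 = 12.3605100
T_{2}^{(1)} = (4·12.4732735 − 16.1340520) / 3 = 11.2530140
T_{3}^{(1)} = 11.4787894 + (11.4787894 − 12.4732735)/3 = 11.1472947
T_{2}^{(2)} = 11.2530140 + (11.2530140 − 12.3605100)/15 = 11.1791809
T_{3}^{(2)} = 11.1472947 + (11.1472947 − 11.2530140)/15 = 11.1402467
T_{3}^{(3)} = 11.1402467 + (11.1402467 − 11.1791809)/63 = 11.1396287
(Column j=1 coincides with Simpson's rule on the same nodes.)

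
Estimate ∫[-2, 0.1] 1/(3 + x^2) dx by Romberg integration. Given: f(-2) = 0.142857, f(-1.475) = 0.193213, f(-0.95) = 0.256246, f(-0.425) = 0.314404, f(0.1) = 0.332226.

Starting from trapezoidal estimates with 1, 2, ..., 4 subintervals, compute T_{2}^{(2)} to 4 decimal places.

T_{0}^{(0)} (trapezoid, 1 panel, h=2.1000): 0.498837
T_{1}^{(0)} (trapezoid, 2 panels, h=1.0500): 0.518477
T_{2}^{(0)} (trapezoid, 4 panels, h=0.5250): 0.525737
T_{1}^{(1)} = 0.518477 + (0.518477 − 0.498837)/3 = 0.525024
T_{2}^{(1)} = 0.525737 + (0.525737 − 0.518477)/3 = 0.528157
T_{2}^{(2)} = 0.528157 + (0.528157 − 0.525024)/15 = 0.528366

0.5284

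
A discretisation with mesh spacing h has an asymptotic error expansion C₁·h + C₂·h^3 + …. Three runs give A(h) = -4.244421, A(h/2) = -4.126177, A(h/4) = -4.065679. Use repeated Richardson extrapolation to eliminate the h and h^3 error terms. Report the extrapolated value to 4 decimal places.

-4.0048

First eliminate the h term (factor 2^1 = 2):
  B₁ = (2·(-4.126177) − (-4.244421))/1 = -4.007933
  B₂ = (2·(-4.065679) − (-4.126177))/1 = -4.005181
Then eliminate the h^3 term (factor 2^3 = 8):
  (8·(-4.005181) − (-4.007933))/7 = -4.004788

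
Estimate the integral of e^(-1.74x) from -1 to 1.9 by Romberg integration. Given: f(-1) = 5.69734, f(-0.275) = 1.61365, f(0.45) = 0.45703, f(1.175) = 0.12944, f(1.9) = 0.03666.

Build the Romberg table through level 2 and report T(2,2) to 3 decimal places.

3.267

T(0,0) (trapezoid, 1 panel, h=2.9000): 8.31430
T(1,0) (trapezoid, 2 panels, h=1.4500): 4.81984
T(2,0) (trapezoid, 4 panels, h=0.7250): 3.67366
T(1,1) = 4.81984 + (4.81984 − 8.31430)/3 = 3.65502
T(2,1) = 3.67366 + (3.67366 − 4.81984)/3 = 3.29160
T(2,2) = 3.29160 + (3.29160 − 3.65502)/15 = 3.26737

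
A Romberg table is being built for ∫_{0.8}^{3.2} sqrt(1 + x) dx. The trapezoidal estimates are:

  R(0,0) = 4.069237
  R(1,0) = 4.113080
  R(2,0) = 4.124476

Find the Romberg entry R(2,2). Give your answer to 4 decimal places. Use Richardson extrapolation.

R(1,1) = 4.113080 + (4.113080 − 4.069237)/3 = 4.127694
R(2,1) = (4·4.124476 − 4.113080) / 3 = 4.128275
R(2,2) = (16·4.128275 − 4.127694) / 15 = 4.128314
(Column j=1 coincides with Simpson's rule on the same nodes.)

4.1283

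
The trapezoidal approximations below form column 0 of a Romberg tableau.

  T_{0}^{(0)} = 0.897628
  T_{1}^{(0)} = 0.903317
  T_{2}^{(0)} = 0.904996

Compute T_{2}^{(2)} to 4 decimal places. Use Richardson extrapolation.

0.9056

Richardson extrapolation on the trapezoidal column (denominator 4−1=3):
T_{1}^{(1)} = 0.903317 + (0.903317 − 0.897628)/3 = 0.905213
T_{2}^{(1)} = (4·0.904996 − 0.903317) / 3 = 0.905556
T_{2}^{(2)} = 0.905556 + (0.905556 − 0.905213)/15 = 0.905579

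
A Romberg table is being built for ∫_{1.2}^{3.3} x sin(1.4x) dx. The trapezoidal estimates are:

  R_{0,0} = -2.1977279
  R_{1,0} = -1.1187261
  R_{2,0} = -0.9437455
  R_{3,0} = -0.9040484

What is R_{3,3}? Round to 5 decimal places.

R_{1,1} = -1.1187261 + (-1.1187261 − (-2.1977279))/3 = -0.7590588
R_{2,1} = -0.9437455 + (-0.9437455 − (-1.1187261))/3 = -0.8854186
R_{3,1} = -0.9040484 + (-0.9040484 − (-0.9437455))/3 = -0.8908160
R_{2,2} = -0.8854186 + (-0.8854186 − (-0.7590588))/15 = -0.8938426
R_{3,2} = (16·(-0.8908160) − (-0.8854186)) / 15 = -0.8911758
R_{3,3} = -0.8911758 + (-0.8911758 − (-0.8938426))/63 = -0.8911335

-0.89113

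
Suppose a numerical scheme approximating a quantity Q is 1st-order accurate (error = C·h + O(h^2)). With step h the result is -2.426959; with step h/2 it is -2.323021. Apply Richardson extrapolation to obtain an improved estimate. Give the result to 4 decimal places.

Extrapolated value = (2·A(h/2) − A(h)) / (2 − 1)
= (2·(-2.323021) − (-2.426959)) / 1
= -2.219083 / 1 = -2.219083

-2.2191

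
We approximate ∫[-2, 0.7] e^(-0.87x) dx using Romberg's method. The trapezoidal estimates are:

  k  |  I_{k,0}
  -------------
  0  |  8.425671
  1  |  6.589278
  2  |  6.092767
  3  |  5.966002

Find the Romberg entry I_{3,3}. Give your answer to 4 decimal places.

Richardson extrapolation on the trapezoidal column (denominator 4−1=3):
I_{1,1} = (4·6.589278 − 8.425671) / 3 = 5.977147
I_{2,1} = 6.092767 + (6.092767 − 6.589278)/3 = 5.927263
I_{3,1} = 5.966002 + (5.966002 − 6.092767)/3 = 5.923747
I_{2,2} = 5.927263 + (5.927263 − 5.977147)/15 = 5.923937
I_{3,2} = (16·5.923747 − 5.927263) / 15 = 5.923513
I_{3,3} = (64·5.923513 − 5.923937) / 63 = 5.923506

5.9235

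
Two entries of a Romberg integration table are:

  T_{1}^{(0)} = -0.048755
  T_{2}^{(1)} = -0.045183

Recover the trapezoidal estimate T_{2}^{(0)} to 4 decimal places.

From T_{2}^{(1)} = (4·T_{2}^{(0)} − T_{1}^{(0)})/3, solve for T_{2}^{(0)}:
4·T_{2}^{(0)} = 3·(-0.045183) + (-0.048755) = -0.184304
T_{2}^{(0)} = -0.046076

-0.0461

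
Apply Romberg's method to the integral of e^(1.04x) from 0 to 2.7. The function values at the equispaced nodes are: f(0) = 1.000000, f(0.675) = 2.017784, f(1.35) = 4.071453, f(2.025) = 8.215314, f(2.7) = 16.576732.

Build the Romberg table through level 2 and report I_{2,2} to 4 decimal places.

14.9806

I_{0,0} (trapezoid, 1 panel, h=2.7000): 23.728588
I_{1,0} (trapezoid, 2 panels, h=1.3500): 17.360756
I_{2,0} (trapezoid, 4 panels, h=0.6750): 15.587719
I_{1,1} = 17.360756 + (17.360756 − 23.728588)/3 = 15.238145
I_{2,1} = 15.587719 + (15.587719 − 17.360756)/3 = 14.996707
I_{2,2} = 14.996707 + (14.996707 − 15.238145)/15 = 14.980611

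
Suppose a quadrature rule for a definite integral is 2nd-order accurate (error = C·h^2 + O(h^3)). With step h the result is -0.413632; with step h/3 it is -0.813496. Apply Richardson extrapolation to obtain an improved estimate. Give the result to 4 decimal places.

-0.8635

Extrapolated value = (9·A(h/3) − A(h)) / (9 − 1)
= (9·(-0.813496) − (-0.413632)) / 8
= -6.907832 / 8 = -0.863479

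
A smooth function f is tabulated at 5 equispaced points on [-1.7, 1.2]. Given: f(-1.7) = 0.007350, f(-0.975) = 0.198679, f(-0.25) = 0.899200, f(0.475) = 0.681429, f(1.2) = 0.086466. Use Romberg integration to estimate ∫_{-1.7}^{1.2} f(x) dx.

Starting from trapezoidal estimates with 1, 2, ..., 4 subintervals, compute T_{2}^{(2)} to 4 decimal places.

T_{0}^{(0)} (trapezoid, 1 panel, h=2.9000): 0.136033
T_{1}^{(0)} (trapezoid, 2 panels, h=1.4500): 1.371857
T_{2}^{(0)} (trapezoid, 4 panels, h=0.7250): 1.324007
T_{1}^{(1)} = 1.371857 + (1.371857 − 0.136033)/3 = 1.783798
T_{2}^{(1)} = 1.324007 + (1.324007 − 1.371857)/3 = 1.308057
T_{2}^{(2)} = 1.308057 + (1.308057 − 1.783798)/15 = 1.276341

1.2763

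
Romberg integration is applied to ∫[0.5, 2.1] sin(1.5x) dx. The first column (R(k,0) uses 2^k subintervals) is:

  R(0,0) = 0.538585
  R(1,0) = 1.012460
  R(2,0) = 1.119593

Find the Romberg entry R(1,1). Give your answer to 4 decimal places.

1.1704

Richardson extrapolation on the trapezoidal column (denominator 4−1=3):
R(1,1) = 1.012460 + (1.012460 − 0.538585)/3 = 1.170418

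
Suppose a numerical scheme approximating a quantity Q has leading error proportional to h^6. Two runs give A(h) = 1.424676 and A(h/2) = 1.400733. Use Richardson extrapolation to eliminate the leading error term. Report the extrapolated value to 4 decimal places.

The leading error scales as h^6; refining by a factor of 2 reduces it by 2^6 = 64.
Extrapolated value = (64·A(h/2) − A(h)) / (64 − 1)
= (64·1.400733 − 1.424676) / 63
= 88.222236 / 63 = 1.400353

1.4004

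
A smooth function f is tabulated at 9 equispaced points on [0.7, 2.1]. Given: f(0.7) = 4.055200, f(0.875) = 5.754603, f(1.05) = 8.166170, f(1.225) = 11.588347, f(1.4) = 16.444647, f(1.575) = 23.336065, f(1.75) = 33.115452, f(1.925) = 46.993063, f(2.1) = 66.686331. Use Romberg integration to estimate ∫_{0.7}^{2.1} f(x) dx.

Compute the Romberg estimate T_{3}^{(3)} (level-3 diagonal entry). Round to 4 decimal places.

T_{0}^{(0)} (trapezoid, 1 panel, h=1.4000): 49.519072
T_{1}^{(0)} (trapezoid, 2 panels, h=0.7000): 36.270789
T_{2}^{(0)} (trapezoid, 4 panels, h=0.3500): 32.583962
T_{3}^{(0)} (trapezoid, 8 panels, h=0.1750): 31.634595
T_{1}^{(1)} = 36.270789 + (36.270789 − 49.519072)/3 = 31.854695
T_{2}^{(1)} = 32.583962 + (32.583962 − 36.270789)/3 = 31.355020
T_{3}^{(1)} = 31.634595 + (31.634595 − 32.583962)/3 = 31.318139
T_{2}^{(2)} = 31.355020 + (31.355020 − 31.854695)/15 = 31.321708
T_{3}^{(2)} = 31.318139 + (31.318139 − 31.355020)/15 = 31.315680
T_{3}^{(3)} = 31.315680 + (31.315680 − 31.321708)/63 = 31.315584

31.3156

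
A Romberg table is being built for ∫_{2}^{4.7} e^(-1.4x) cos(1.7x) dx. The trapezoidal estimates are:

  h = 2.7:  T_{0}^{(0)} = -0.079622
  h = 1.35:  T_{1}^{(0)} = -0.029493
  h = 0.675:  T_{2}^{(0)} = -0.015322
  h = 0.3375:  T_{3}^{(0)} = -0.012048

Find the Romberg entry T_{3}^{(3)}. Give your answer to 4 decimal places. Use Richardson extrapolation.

-0.0110

Richardson extrapolation on the trapezoidal column (denominator 4−1=3):
T_{1}^{(1)} = -0.029493 + (-0.029493 − (-0.079622))/3 = -0.012783
T_{2}^{(1)} = -0.015322 + (-0.015322 − (-0.029493))/3 = -0.010598
T_{3}^{(1)} = (4·(-0.012048) − (-0.015322)) / 3 = -0.010957
T_{2}^{(2)} = -0.010598 + (-0.010598 − (-0.012783))/15 = -0.010452
T_{3}^{(2)} = (16·(-0.010957) − (-0.010598)) / 15 = -0.010981
T_{3}^{(3)} = (64·(-0.010981) − (-0.010452)) / 63 = -0.010989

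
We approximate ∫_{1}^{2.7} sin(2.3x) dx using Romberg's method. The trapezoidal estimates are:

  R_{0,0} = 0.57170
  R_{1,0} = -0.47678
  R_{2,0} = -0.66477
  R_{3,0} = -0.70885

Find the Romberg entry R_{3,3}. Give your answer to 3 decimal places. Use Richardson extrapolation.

-0.723

R_{1,1} = (4·(-0.47678) − 0.57170) / 3 = -0.82627
R_{2,1} = (4·(-0.66477) − (-0.47678)) / 3 = -0.72743
R_{3,1} = -0.70885 + (-0.70885 − (-0.66477))/3 = -0.72354
R_{2,2} = -0.72743 + (-0.72743 − (-0.82627))/15 = -0.72084
R_{3,2} = (16·(-0.72354) − (-0.72743)) / 15 = -0.72328
R_{3,3} = -0.72328 + (-0.72328 − (-0.72084))/63 = -0.72332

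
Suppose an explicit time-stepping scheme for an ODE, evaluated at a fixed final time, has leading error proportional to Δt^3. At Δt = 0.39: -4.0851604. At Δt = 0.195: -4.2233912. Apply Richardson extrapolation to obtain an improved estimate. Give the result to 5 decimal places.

-4.24314

Extrapolated value = (8·A(Δt/2) − A(Δt)) / (8 − 1)
= (8·(-4.2233912) − (-4.0851604)) / 7
= -29.7019692 / 7 = -4.2431385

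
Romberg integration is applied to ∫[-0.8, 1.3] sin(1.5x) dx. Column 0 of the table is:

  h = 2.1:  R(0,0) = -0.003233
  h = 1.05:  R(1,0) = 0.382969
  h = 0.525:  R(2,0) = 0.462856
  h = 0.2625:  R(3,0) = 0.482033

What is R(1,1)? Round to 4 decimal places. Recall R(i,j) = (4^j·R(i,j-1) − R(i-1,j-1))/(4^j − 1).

Richardson extrapolation on the trapezoidal column (denominator 4−1=3):
R(1,1) = (4·0.382969 − (-0.003233)) / 3 = 0.511703

0.5117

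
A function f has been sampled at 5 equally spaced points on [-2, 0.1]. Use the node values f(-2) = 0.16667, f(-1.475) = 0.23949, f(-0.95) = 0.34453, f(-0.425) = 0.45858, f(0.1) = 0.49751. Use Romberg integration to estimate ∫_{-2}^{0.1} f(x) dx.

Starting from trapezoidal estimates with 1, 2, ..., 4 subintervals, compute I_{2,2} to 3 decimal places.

I_{0,0} (trapezoid, 1 panel, h=2.1000): 0.69739
I_{1,0} (trapezoid, 2 panels, h=1.0500): 0.71045
I_{2,0} (trapezoid, 4 panels, h=0.5250): 0.72171
I_{1,1} = 0.71045 + (0.71045 − 0.69739)/3 = 0.71480
I_{2,1} = 0.72171 + (0.72171 − 0.71045)/3 = 0.72546
I_{2,2} = 0.72546 + (0.72546 − 0.71480)/15 = 0.72617

0.726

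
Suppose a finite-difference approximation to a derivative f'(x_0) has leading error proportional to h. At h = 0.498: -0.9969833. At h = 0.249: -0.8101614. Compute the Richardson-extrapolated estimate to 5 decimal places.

Extrapolated value = (2·A(h/2) − A(h)) / (2 − 1)
= (2·(-0.8101614) − (-0.9969833)) / 1
= -0.6233395 / 1 = -0.6233395

-0.62334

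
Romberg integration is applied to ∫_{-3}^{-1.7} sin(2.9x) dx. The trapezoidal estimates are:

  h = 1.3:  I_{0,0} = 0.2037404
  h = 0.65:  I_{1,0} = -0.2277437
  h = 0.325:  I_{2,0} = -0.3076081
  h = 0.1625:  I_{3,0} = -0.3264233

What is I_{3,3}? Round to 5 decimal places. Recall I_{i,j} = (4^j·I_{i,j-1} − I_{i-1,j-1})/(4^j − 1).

-0.33261

Richardson extrapolation on the trapezoidal column (denominator 4−1=3):
I_{1,1} = (4·(-0.2277437) − 0.2037404) / 3 = -0.3715717
I_{2,1} = -0.3076081 + (-0.3076081 − (-0.2277437))/3 = -0.3342296
I_{3,1} = (4·(-0.3264233) − (-0.3076081)) / 3 = -0.3326950
I_{2,2} = (16·(-0.3342296) − (-0.3715717)) / 15 = -0.3317401
I_{3,2} = -0.3326950 + (-0.3326950 − (-0.3342296))/15 = -0.3325927
I_{3,3} = -0.3325927 + (-0.3325927 − (-0.3317401))/63 = -0.3326062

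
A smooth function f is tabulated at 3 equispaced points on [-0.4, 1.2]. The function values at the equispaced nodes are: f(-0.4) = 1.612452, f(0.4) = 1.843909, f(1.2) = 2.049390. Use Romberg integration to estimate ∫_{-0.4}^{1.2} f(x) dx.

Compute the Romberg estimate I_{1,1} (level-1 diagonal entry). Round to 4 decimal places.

I_{0,0} (trapezoid, 1 panel, h=1.6000): 2.929474
I_{1,0} (trapezoid, 2 panels, h=0.8000): 2.939864
I_{1,1} = 2.939864 + (2.939864 − 2.929474)/3 = 2.943327

2.9433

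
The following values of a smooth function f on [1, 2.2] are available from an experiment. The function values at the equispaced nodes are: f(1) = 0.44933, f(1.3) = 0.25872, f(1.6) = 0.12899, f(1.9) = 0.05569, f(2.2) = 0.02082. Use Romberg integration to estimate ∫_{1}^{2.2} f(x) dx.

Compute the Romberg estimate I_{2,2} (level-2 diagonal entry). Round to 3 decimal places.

I_{0,0} (trapezoid, 1 panel, h=1.2000): 0.28209
I_{1,0} (trapezoid, 2 panels, h=0.6000): 0.21844
I_{2,0} (trapezoid, 4 panels, h=0.3000): 0.20354
I_{1,1} = 0.21844 + (0.21844 − 0.28209)/3 = 0.19722
I_{2,1} = 0.20354 + (0.20354 − 0.21844)/3 = 0.19857
I_{2,2} = 0.19857 + (0.19857 − 0.19722)/15 = 0.19866

0.199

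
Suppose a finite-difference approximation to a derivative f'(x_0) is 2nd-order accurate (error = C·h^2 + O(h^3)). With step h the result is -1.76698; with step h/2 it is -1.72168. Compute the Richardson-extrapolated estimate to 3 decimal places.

Extrapolated value = (4·A(h/2) − A(h)) / (4 − 1)
= (4·(-1.72168) − (-1.76698)) / 3
= -5.11974 / 3 = -1.70658

-1.707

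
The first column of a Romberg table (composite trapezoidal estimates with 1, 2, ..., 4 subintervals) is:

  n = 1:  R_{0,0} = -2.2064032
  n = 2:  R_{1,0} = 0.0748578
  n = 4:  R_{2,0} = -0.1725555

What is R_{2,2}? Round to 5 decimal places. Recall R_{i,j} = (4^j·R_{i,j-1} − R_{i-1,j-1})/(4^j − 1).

Richardson extrapolation on the trapezoidal column (denominator 4−1=3):
R_{1,1} = 0.0748578 + (0.0748578 − (-2.2064032))/3 = 0.8352781
R_{2,1} = (4·(-0.1725555) − 0.0748578) / 3 = -0.2550266
R_{2,2} = -0.2550266 + (-0.2550266 − 0.8352781)/15 = -0.3277136
(Column j=1 coincides with Simpson's rule on the same nodes.)

-0.32771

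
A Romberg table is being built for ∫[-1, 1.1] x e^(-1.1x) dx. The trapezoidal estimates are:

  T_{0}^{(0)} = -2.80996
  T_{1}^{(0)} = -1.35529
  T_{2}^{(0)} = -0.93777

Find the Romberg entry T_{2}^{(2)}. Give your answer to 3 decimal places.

-0.794

Richardson extrapolation on the trapezoidal column (denominator 4−1=3):
T_{1}^{(1)} = -1.35529 + (-1.35529 − (-2.80996))/3 = -0.87040
T_{2}^{(1)} = -0.93777 + (-0.93777 − (-1.35529))/3 = -0.79860
T_{2}^{(2)} = -0.79860 + (-0.79860 − (-0.87040))/15 = -0.79381
(Column j=1 coincides with Simpson's rule on the same nodes.)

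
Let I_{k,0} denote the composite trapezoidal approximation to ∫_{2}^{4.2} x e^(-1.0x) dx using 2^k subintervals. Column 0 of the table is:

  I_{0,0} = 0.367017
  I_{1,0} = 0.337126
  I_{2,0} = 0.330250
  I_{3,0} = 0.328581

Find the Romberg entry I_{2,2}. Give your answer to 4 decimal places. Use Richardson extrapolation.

Richardson extrapolation on the trapezoidal column (denominator 4−1=3):
I_{1,1} = 0.337126 + (0.337126 − 0.367017)/3 = 0.327162
I_{2,1} = 0.330250 + (0.330250 − 0.337126)/3 = 0.327958
I_{2,2} = 0.327958 + (0.327958 − 0.327162)/15 = 0.328011

0.3280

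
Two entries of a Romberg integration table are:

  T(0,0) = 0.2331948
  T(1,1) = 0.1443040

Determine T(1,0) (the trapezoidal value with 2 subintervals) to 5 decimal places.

From T(1,1) = (4·T(1,0) − T(0,0))/3, solve for T(1,0):
4·T(1,0) = 3·0.1443040 + 0.2331948 = 0.6661068
T(1,0) = 0.1665267

0.16653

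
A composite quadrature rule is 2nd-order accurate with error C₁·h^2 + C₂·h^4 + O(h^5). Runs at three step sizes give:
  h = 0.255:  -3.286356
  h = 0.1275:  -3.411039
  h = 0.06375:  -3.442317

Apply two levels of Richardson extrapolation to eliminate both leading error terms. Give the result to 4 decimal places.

First eliminate the h^2 term (factor 2^2 = 4):
  B₁ = (4·(-3.411039) − (-3.286356))/3 = -3.452600
  B₂ = (4·(-3.442317) − (-3.411039))/3 = -3.452743
Then eliminate the h^4 term (factor 2^4 = 16):
  (16·(-3.452743) − (-3.452600))/15 = -3.452753

-3.4528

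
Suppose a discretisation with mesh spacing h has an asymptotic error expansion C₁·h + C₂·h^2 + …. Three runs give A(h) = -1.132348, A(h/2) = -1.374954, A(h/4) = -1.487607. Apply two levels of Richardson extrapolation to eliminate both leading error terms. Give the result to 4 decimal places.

-1.5945

First eliminate the h term (factor 2^1 = 2):
  B₁ = (2·(-1.374954) − (-1.132348))/1 = -1.617560
  B₂ = (2·(-1.487607) − (-1.374954))/1 = -1.600260
Then eliminate the h^2 term (factor 2^2 = 4):
  (4·(-1.600260) − (-1.617560))/3 = -1.594493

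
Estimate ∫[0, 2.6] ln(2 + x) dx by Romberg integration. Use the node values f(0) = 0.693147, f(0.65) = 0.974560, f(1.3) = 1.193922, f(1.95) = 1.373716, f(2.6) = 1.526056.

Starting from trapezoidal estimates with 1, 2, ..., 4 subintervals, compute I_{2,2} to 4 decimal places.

I_{0,0} (trapezoid, 1 panel, h=2.6000): 2.884964
I_{1,0} (trapezoid, 2 panels, h=1.3000): 2.994581
I_{2,0} (trapezoid, 4 panels, h=0.6500): 3.023670
I_{1,1} = 2.994581 + (2.994581 − 2.884964)/3 = 3.031120
I_{2,1} = 3.023670 + (3.023670 − 2.994581)/3 = 3.033366
I_{2,2} = 3.033366 + (3.033366 − 3.031120)/15 = 3.033516

3.0335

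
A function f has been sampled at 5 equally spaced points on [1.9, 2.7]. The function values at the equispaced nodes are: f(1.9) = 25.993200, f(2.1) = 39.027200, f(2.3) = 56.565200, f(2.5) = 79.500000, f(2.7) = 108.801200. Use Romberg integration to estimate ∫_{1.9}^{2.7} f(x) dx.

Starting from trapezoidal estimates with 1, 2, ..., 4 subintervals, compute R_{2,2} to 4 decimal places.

R_{0,0} (trapezoid, 1 panel, h=0.8000): 53.917760
R_{1,0} (trapezoid, 2 panels, h=0.4000): 49.584960
R_{2,0} (trapezoid, 4 panels, h=0.2000): 48.497920
R_{1,1} = 49.584960 + (49.584960 − 53.917760)/3 = 48.140693
R_{2,1} = 48.497920 + (48.497920 − 49.584960)/3 = 48.135573
R_{2,2} = 48.135573 + (48.135573 − 48.140693)/15 = 48.135232

48.1352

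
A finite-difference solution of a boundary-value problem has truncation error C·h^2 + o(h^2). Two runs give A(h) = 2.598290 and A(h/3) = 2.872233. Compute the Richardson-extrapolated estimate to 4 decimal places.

Extrapolated value = (9·A(h/3) − A(h)) / (9 − 1)
= (9·2.872233 − 2.598290) / 8
= 23.251807 / 8 = 2.906476

2.9065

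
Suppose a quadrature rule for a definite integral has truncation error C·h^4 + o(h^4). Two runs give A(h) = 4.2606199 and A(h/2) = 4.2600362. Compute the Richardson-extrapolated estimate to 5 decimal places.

4.26000

Extrapolated value = (16·A(h/2) − A(h)) / (16 − 1)
= (16·4.2600362 − 4.2606199) / 15
= 63.8999593 / 15 = 4.2599973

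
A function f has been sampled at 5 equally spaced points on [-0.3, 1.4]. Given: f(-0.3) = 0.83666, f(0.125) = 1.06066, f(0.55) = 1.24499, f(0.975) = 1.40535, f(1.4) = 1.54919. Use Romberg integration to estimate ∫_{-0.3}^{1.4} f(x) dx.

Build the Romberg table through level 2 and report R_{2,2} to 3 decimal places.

R_{0,0} (trapezoid, 1 panel, h=1.7000): 2.02797
R_{1,0} (trapezoid, 2 panels, h=0.8500): 2.07223
R_{2,0} (trapezoid, 4 panels, h=0.4250): 2.08417
R_{1,1} = 2.07223 + (2.07223 − 2.02797)/3 = 2.08698
R_{2,1} = 2.08417 + (2.08417 − 2.07223)/3 = 2.08815
R_{2,2} = 2.08815 + (2.08815 − 2.08698)/15 = 2.08823

2.088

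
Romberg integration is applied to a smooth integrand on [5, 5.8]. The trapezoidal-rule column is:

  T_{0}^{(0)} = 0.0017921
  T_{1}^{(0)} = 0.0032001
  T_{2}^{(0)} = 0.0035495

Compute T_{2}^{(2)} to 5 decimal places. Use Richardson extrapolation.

0.00367

Richardson extrapolation on the trapezoidal column (denominator 4−1=3):
T_{1}^{(1)} = (4·0.0032001 − 0.0017921) / 3 = 0.0036694
T_{2}^{(1)} = (4·0.0035495 − 0.0032001) / 3 = 0.0036660
T_{2}^{(2)} = 0.0036660 + (0.0036660 − 0.0036694)/15 = 0.0036658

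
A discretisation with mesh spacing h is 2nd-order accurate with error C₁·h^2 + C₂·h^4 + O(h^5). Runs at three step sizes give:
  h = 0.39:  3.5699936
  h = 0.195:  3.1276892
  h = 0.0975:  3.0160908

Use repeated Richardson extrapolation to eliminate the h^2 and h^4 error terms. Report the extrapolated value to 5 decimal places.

First eliminate the h^2 term (factor 2^2 = 4):
  B₁ = (4·3.1276892 − 3.5699936)/3 = 2.9802544
  B₂ = (4·3.0160908 − 3.1276892)/3 = 2.9788913
Then eliminate the h^4 term (factor 2^4 = 16):
  (16·2.9788913 − 2.9802544)/15 = 2.9788004

2.97880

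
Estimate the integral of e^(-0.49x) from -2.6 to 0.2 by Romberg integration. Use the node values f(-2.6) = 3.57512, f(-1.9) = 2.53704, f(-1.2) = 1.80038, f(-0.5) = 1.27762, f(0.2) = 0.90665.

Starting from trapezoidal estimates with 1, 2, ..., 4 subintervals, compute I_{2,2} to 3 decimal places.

I_{0,0} (trapezoid, 1 panel, h=2.8000): 6.27448
I_{1,0} (trapezoid, 2 panels, h=1.4000): 5.65777
I_{2,0} (trapezoid, 4 panels, h=0.7000): 5.49915
I_{1,1} = 5.65777 + (5.65777 − 6.27448)/3 = 5.45220
I_{2,1} = 5.49915 + (5.49915 − 5.65777)/3 = 5.44628
I_{2,2} = 5.44628 + (5.44628 − 5.45220)/15 = 5.44589

5.446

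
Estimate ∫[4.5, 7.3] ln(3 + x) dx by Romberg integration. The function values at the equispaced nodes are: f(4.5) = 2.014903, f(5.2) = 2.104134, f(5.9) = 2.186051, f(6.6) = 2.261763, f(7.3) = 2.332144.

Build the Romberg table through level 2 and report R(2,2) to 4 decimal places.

R(0,0) (trapezoid, 1 panel, h=2.8000): 6.085866
R(1,0) (trapezoid, 2 panels, h=1.4000): 6.103404
R(2,0) (trapezoid, 4 panels, h=0.7000): 6.107830
R(1,1) = 6.103404 + (6.103404 − 6.085866)/3 = 6.109250
R(2,1) = 6.107830 + (6.107830 − 6.103404)/3 = 6.109305
R(2,2) = 6.109305 + (6.109305 − 6.109250)/15 = 6.109309

6.1093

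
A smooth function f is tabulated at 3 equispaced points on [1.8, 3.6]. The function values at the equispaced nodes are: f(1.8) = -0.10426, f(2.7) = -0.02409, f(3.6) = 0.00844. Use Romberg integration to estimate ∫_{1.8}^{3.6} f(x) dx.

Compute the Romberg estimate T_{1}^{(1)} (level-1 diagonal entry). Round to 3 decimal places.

-0.058

T_{0}^{(0)} (trapezoid, 1 panel, h=1.8000): -0.08624
T_{1}^{(0)} (trapezoid, 2 panels, h=0.9000): -0.06480
T_{1}^{(1)} = -0.06480 + (-0.06480 − (-0.08624))/3 = -0.05765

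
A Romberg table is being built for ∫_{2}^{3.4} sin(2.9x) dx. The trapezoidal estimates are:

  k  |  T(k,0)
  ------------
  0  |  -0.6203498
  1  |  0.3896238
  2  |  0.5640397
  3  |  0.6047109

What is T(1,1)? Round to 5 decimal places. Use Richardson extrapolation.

0.72628

T(1,1) = (4·0.3896238 − (-0.6203498)) / 3 = 0.7262817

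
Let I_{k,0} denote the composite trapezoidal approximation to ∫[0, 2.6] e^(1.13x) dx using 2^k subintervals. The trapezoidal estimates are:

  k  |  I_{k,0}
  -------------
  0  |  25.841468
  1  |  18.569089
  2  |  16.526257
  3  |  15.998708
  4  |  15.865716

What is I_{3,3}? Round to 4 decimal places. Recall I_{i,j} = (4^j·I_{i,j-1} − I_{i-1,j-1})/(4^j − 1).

I_{1,1} = 18.569089 + (18.569089 − 25.841468)/3 = 16.144963
I_{2,1} = 16.526257 + (16.526257 − 18.569089)/3 = 15.845313
I_{3,1} = (4·15.998708 − 16.526257) / 3 = 15.822858
I_{2,2} = (16·15.845313 − 16.144963) / 15 = 15.825336
I_{3,2} = 15.822858 + (15.822858 − 15.845313)/15 = 15.821361
I_{3,3} = 15.821361 + (15.821361 − 15.825336)/63 = 15.821298

15.8213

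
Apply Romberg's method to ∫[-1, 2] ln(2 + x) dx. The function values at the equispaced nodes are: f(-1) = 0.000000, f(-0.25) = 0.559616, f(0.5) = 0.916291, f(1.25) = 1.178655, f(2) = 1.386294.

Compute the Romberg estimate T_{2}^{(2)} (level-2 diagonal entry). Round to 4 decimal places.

T_{0}^{(0)} (trapezoid, 1 panel, h=3.0000): 2.079441
T_{1}^{(0)} (trapezoid, 2 panels, h=1.5000): 2.414157
T_{2}^{(0)} (trapezoid, 4 panels, h=0.7500): 2.510782
T_{1}^{(1)} = 2.414157 + (2.414157 − 2.079441)/3 = 2.525729
T_{2}^{(1)} = 2.510782 + (2.510782 − 2.414157)/3 = 2.542990
T_{2}^{(2)} = 2.542990 + (2.542990 − 2.525729)/15 = 2.544141

2.5441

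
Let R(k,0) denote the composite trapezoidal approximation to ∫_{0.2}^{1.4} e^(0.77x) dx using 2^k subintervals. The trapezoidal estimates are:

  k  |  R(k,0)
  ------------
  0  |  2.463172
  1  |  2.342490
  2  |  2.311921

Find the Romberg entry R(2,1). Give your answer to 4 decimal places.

2.3017

Richardson extrapolation on the trapezoidal column (denominator 4−1=3):
R(2,1) = (4·2.311921 − 2.342490) / 3 = 2.301731
(Column j=1 coincides with Simpson's rule on the same nodes.)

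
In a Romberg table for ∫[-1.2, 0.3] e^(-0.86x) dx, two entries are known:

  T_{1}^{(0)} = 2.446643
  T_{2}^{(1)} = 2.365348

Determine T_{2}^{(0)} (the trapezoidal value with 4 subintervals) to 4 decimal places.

From T_{2}^{(1)} = (4·T_{2}^{(0)} − T_{1}^{(0)})/3, solve for T_{2}^{(0)}:
4·T_{2}^{(0)} = 3·2.365348 + 2.446643 = 9.542687
T_{2}^{(0)} = 2.385672

2.3857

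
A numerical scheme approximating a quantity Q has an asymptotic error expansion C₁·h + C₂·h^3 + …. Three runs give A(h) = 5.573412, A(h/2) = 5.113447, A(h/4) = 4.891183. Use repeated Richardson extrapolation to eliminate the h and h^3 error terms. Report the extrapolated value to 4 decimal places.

First eliminate the h term (factor 2^1 = 2):
  B₁ = (2·5.113447 − 5.573412)/1 = 4.653482
  B₂ = (2·4.891183 − 5.113447)/1 = 4.668919
Then eliminate the h^3 term (factor 2^3 = 8):
  (8·4.668919 − 4.653482)/7 = 4.671124

4.6711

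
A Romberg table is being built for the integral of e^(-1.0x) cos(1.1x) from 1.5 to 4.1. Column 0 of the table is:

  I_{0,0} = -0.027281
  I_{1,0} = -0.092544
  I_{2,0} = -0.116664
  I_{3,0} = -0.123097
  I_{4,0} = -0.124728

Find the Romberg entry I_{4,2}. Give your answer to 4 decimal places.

-0.1253

Richardson extrapolation on the trapezoidal column (denominator 4−1=3):
I_{3,1} = (4·(-0.123097) − (-0.116664)) / 3 = -0.125241
I_{4,1} = (4·(-0.124728) − (-0.123097)) / 3 = -0.125272
I_{4,2} = (16·(-0.125272) − (-0.125241)) / 15 = -0.125274
(Column j=1 coincides with Simpson's rule on the same nodes.)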